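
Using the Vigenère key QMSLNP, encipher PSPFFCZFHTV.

Repeat the key across the message: QMSLNPQMSLN
P(15)+Q(16): 31≡5 → F
S(18)+M(12): 30≡4 → E
P(15)+S(18): 33≡7 → H
F(5)+L(11): 16 → Q
F(5)+N(13): 18 → S
C(2)+P(15): 17 → R
Z(25)+Q(16): 41≡15 → P
F(5)+M(12): 17 → R
H(7)+S(18): 25 → Z
T(19)+L(11): 30≡4 → E
V(21)+N(13): 34≡8 → I

FEHQSRPRZEI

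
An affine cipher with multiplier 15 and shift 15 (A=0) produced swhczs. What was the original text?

vxwnsv

The inverse of 15 mod 26 is 7, since 15·7=105≡1. Apply D(y)=7·(y−15) mod 26:
s(18): 7·(18−15)=21 → v
w(22): 7·(22−15)=49≡23 → x
h(7): 7·(7−15)=-56≡22 → w
c(2): 7·(2−15)=-91≡13 → n
z(25): 7·(25−15)=70≡18 → s
s(18): 7·(18−15)=21 → v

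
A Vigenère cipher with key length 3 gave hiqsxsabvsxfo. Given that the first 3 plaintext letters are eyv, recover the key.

dkv

Subtract each crib letter from the matching ciphertext letter (mod 26):
h(7)−e(4)=3 → d
i(8)−y(24)=-16≡10 → k
q(16)−v(21)=-5≡21 → v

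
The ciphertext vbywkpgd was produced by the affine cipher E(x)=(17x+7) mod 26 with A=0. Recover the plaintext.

ksbhrcdm

The inverse of 17 mod 26 is 23, since 17·23=391≡1. Apply D(y)=23·(y−7) mod 26:
v(21): 23·(21−7)=322≡10 → k
b(1): 23·(1−7)=-138≡18 → s
y(24): 23·(24−7)=391≡1 → b
w(22): 23·(22−7)=345≡7 → h
k(10): 23·(10−7)=69≡17 → r
p(15): 23·(15−7)=184≡2 → c
g(6): 23·(6−7)=-23≡3 → d
d(3): 23·(3−7)=-92≡12 → m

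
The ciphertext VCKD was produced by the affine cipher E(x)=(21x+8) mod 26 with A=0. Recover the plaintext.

NWKB

The inverse of 21 mod 26 is 5, since 21·5=105≡1. Apply D(y)=5·(y−8) mod 26:
V(21): 5·(21−8)=65≡13 → N
C(2): 5·(2−8)=-30≡22 → W
K(10): 5·(10−8)=10 → K
D(3): 5·(3−8)=-25≡1 → B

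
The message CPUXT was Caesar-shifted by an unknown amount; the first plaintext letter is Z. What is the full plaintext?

ZMRUQ

From the crib: C(2)−Z(25)=-23≡3, so the shift is 3.
Subtract 3 from each ciphertext letter:
C(2): 2−3=-1≡25 → Z
P(15): 15−3=12 → M
U(20): 20−3=17 → R
X(23): 23−3=20 → U
T(19): 19−3=16 → Q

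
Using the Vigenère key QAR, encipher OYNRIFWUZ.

Repeat the key across the message: QARQARQAR
O(14)+Q(16): 30≡4 → E
Y(24)+A(0): 24 → Y
N(13)+R(17): 30≡4 → E
R(17)+Q(16): 33≡7 → H
I(8)+A(0): 8 → I
F(5)+R(17): 22 → W
W(22)+Q(16): 38≡12 → M
U(20)+A(0): 20 → U
Z(25)+R(17): 42≡16 → Q

EYEHIWMUQ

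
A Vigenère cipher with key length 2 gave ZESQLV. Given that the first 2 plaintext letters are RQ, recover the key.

Subtract each crib letter from the matching ciphertext letter (mod 26):
Z(25)−R(17)=8 → I
E(4)−Q(16)=-12≡14 → O

IO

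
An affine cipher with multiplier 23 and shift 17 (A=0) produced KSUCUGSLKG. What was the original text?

The inverse of 23 mod 26 is 17, since 23·17=391≡1. Apply D(y)=17·(y−17) mod 26:
K(10): 17·(10−17)=-119≡11 → L
S(18): 17·(18−17)=17 → R
U(20): 17·(20−17)=51≡25 → Z
C(2): 17·(2−17)=-255≡5 → F
U(20): 17·(20−17)=51≡25 → Z
G(6): 17·(6−17)=-187≡21 → V
S(18): 17·(18−17)=17 → R
L(11): 17·(11−17)=-102≡2 → C
K(10): 17·(10−17)=-119≡11 → L
G(6): 17·(6−17)=-187≡21 → V

LRZFZVRCLV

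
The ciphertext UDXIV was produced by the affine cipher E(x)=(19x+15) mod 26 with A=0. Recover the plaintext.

DYKBO

The inverse of 19 mod 26 is 11, since 19·11=209≡1. Apply D(y)=11·(y−15) mod 26:
U(20): 11·(20−15)=55≡3 → D
D(3): 11·(3−15)=-132≡24 → Y
X(23): 11·(23−15)=88≡10 → K
I(8): 11·(8−15)=-77≡1 → B
V(21): 11·(21−15)=66≡14 → O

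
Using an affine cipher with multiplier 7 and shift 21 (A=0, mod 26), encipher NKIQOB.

N(13): 7·13+21=112≡8 → I
K(10): 7·10+21=91≡13 → N
I(8): 7·8+21=77≡25 → Z
Q(16): 7·16+21=133≡3 → D
O(14): 7·14+21=119≡15 → P
B(1): 7·1+21=28≡2 → C

INZDPC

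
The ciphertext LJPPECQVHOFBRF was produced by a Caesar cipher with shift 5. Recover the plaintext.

GEKKZXLQCJAWMA

L(11): 11−5=6 → G
J(9): 9−5=4 → E
P(15): 15−5=10 → K
P(15): 15−5=10 → K
E(4): 4−5=-1≡25 → Z
C(2): 2−5=-3≡23 → X
Q(16): 16−5=11 → L
V(21): 21−5=16 → Q
H(7): 7−5=2 → C
O(14): 14−5=9 → J
F(5): 5−5=0 → A
B(1): 1−5=-4≡22 → W
R(17): 17−5=12 → M
F(5): 5−5=0 → A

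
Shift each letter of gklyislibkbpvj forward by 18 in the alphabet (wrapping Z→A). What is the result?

g(6): 6+18=24 → y
k(10): 10+18=28≡2 → c
l(11): 11+18=29≡3 → d
y(24): 24+18=42≡16 → q
i(8): 8+18=26≡0 → a
s(18): 18+18=36≡10 → k
l(11): 11+18=29≡3 → d
i(8): 8+18=26≡0 → a
b(1): 1+18=19 → t
k(10): 10+18=28≡2 → c
b(1): 1+18=19 → t
p(15): 15+18=33≡7 → h
v(21): 21+18=39≡13 → n
j(9): 9+18=27≡1 → b

ycdqakdatcthnb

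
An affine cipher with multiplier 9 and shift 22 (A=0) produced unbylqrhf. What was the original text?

The inverse of 9 mod 26 is 3, since 9·3=27≡1. Apply D(y)=3·(y−22) mod 26:
u(20): 3·(20−22)=-6≡20 → u
n(13): 3·(13−22)=-27≡25 → z
b(1): 3·(1−22)=-63≡15 → p
y(24): 3·(24−22)=6 → g
l(11): 3·(11−22)=-33≡19 → t
q(16): 3·(16−22)=-18≡8 → i
r(17): 3·(17−22)=-15≡11 → l
h(7): 3·(7−22)=-45≡7 → h
f(5): 3·(5−22)=-51≡1 → b

uzpgtilhb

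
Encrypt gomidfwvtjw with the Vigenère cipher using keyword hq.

netykvdlazd

Repeat the key across the message: hqhqhqhqhqh
g(6)+h(7): 13 → n
o(14)+q(16): 30≡4 → e
m(12)+h(7): 19 → t
i(8)+q(16): 24 → y
d(3)+h(7): 10 → k
f(5)+q(16): 21 → v
w(22)+h(7): 29≡3 → d
v(21)+q(16): 37≡11 → l
t(19)+h(7): 26≡0 → a
j(9)+q(16): 25 → z
w(22)+h(7): 29≡3 → d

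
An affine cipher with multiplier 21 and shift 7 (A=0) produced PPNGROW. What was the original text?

OOEVYJX

The inverse of 21 mod 26 is 5, since 21·5=105≡1. Apply D(y)=5·(y−7) mod 26:
P(15): 5·(15−7)=40≡14 → O
P(15): 5·(15−7)=40≡14 → O
N(13): 5·(13−7)=30≡4 → E
G(6): 5·(6−7)=-5≡21 → V
R(17): 5·(17−7)=50≡24 → Y
O(14): 5·(14−7)=35≡9 → J
W(22): 5·(22−7)=75≡23 → X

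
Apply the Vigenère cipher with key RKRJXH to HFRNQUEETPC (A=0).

YPIWNBVOKYZ

Repeat the key across the message: RKRJXHRKRJX
H(7)+R(17): 24 → Y
F(5)+K(10): 15 → P
R(17)+R(17): 34≡8 → I
N(13)+J(9): 22 → W
Q(16)+X(23): 39≡13 → N
U(20)+H(7): 27≡1 → B
E(4)+R(17): 21 → V
E(4)+K(10): 14 → O
T(19)+R(17): 36≡10 → K
P(15)+J(9): 24 → Y
C(2)+X(23): 25 → Z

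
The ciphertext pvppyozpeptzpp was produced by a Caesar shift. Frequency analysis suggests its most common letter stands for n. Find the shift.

2

The most frequent ciphertext letter is p (appears 7 times).
p is position 15; n is position 13.
Shift = 2.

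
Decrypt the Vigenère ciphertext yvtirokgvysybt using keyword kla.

oktygoavvohyri

Repeat the key across the ciphertext: klaklaklaklakl
y(24)−k(10): 14 → o
v(21)−l(11): 10 → k
t(19)−a(0): 19 → t
i(8)−k(10): -2≡24 → y
r(17)−l(11): 6 → g
o(14)−a(0): 14 → o
k(10)−k(10): 0 → a
g(6)−l(11): -5≡21 → v
v(21)−a(0): 21 → v
y(24)−k(10): 14 → o
s(18)−l(11): 7 → h
y(24)−a(0): 24 → y
b(1)−k(10): -9≡17 → r
t(19)−l(11): 8 → i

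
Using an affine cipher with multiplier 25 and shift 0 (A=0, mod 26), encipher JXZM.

RDBO

J(9): 25·9+0=225≡17 → R
X(23): 25·23+0=575≡3 → D
Z(25): 25·25+0=625≡1 → B
M(12): 25·12+0=300≡14 → O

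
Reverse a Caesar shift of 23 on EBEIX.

HEHLA

E(4): 4−23=-19≡7 → H
B(1): 1−23=-22≡4 → E
E(4): 4−23=-19≡7 → H
I(8): 8−23=-15≡11 → L
X(23): 23−23=0 → A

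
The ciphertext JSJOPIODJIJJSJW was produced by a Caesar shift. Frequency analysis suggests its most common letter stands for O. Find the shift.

21

The most frequent ciphertext letter is J (appears 6 times).
J is position 9; O is position 14.
Shift = -5≡21.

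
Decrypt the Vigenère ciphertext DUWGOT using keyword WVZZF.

HZXHJX

Repeat the key across the ciphertext: WVZZFW
D(3)−W(22): -19≡7 → H
U(20)−V(21): -1≡25 → Z
W(22)−Z(25): -3≡23 → X
G(6)−Z(25): -19≡7 → H
O(14)−F(5): 9 → J
T(19)−W(22): -3≡23 → X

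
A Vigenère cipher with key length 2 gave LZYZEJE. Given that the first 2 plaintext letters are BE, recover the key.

Subtract each crib letter from the matching ciphertext letter (mod 26):
L(11)−B(1)=10 → K
Z(25)−E(4)=21 → V

KV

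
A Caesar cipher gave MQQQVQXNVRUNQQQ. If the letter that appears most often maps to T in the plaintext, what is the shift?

23

The most frequent ciphertext letter is Q (appears 7 times).
Q is position 16; T is position 19.
Shift = -3≡23.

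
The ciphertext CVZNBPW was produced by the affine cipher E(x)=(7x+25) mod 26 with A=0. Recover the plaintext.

TSACEGH

The inverse of 7 mod 26 is 15, since 7·15=105≡1. Apply D(y)=15·(y−25) mod 26:
C(2): 15·(2−25)=-345≡19 → T
V(21): 15·(21−25)=-60≡18 → S
Z(25): 15·(25−25)=0 → A
N(13): 15·(13−25)=-180≡2 → C
B(1): 15·(1−25)=-360≡4 → E
P(15): 15·(15−25)=-150≡6 → G
W(22): 15·(22−25)=-45≡7 → H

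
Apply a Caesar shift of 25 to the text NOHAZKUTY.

MNGZYJTSX

N(13): 13+25=38≡12 → M
O(14): 14+25=39≡13 → N
H(7): 7+25=32≡6 → G
A(0): 0+25=25 → Z
Z(25): 25+25=50≡24 → Y
K(10): 10+25=35≡9 → J
U(20): 20+25=45≡19 → T
T(19): 19+25=44≡18 → S
Y(24): 24+25=49≡23 → X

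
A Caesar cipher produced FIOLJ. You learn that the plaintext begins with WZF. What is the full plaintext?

WZFCA

From the crib: F(5)−W(22)=-17≡9, so the shift is 9.
Subtract 9 from each ciphertext letter:
F(5): 5−9=-4≡22 → W
I(8): 8−9=-1≡25 → Z
O(14): 14−9=5 → F
L(11): 11−9=2 → C
J(9): 9−9=0 → A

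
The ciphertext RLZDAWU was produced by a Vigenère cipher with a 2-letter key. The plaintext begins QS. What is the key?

BT

Subtract each crib letter from the matching ciphertext letter (mod 26):
R(17)−Q(16)=1 → B
L(11)−S(18)=-7≡19 → T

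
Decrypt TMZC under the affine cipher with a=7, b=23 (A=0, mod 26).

SREX

The inverse of 7 mod 26 is 15, since 7·15=105≡1. Apply D(y)=15·(y−23) mod 26:
T(19): 15·(19−23)=-60≡18 → S
M(12): 15·(12−23)=-165≡17 → R
Z(25): 15·(25−23)=30≡4 → E
C(2): 15·(2−23)=-315≡23 → X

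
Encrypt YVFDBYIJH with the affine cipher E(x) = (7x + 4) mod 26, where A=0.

QVNZLQIPB

Y(24): 7·24+4=172≡16 → Q
V(21): 7·21+4=151≡21 → V
F(5): 7·5+4=39≡13 → N
D(3): 7·3+4=25 → Z
B(1): 7·1+4=11 → L
Y(24): 7·24+4=172≡16 → Q
I(8): 7·8+4=60≡8 → I
J(9): 7·9+4=67≡15 → P
H(7): 7·7+4=53≡1 → B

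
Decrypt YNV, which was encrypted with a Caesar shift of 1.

XMU

Y(24): 24−1=23 → X
N(13): 13−1=12 → M
V(21): 21−1=20 → U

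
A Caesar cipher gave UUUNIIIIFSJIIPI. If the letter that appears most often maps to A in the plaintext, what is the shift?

The most frequent ciphertext letter is I (appears 7 times).
I is position 8; A is position 0.
Shift = 8.

8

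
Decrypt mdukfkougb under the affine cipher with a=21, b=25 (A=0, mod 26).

nubdedxbjk

The inverse of 21 mod 26 is 5, since 21·5=105≡1. Apply D(y)=5·(y−25) mod 26:
m(12): 5·(12−25)=-65≡13 → n
d(3): 5·(3−25)=-110≡20 → u
u(20): 5·(20−25)=-25≡1 → b
k(10): 5·(10−25)=-75≡3 → d
f(5): 5·(5−25)=-100≡4 → e
k(10): 5·(10−25)=-75≡3 → d
o(14): 5·(14−25)=-55≡23 → x
u(20): 5·(20−25)=-25≡1 → b
g(6): 5·(6−25)=-95≡9 → j
b(1): 5·(1−25)=-120≡10 → k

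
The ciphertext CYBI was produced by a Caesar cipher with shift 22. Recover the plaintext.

C(2): 2−22=-20≡6 → G
Y(24): 24−22=2 → C
B(1): 1−22=-21≡5 → F
I(8): 8−22=-14≡12 → M

GCFM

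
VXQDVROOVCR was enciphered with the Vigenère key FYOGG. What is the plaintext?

Repeat the key across the ciphertext: FYOGGFYOGGF
V(21)−F(5): 16 → Q
X(23)−Y(24): -1≡25 → Z
Q(16)−O(14): 2 → C
D(3)−G(6): -3≡23 → X
V(21)−G(6): 15 → P
R(17)−F(5): 12 → M
O(14)−Y(24): -10≡16 → Q
O(14)−O(14): 0 → A
V(21)−G(6): 15 → P
C(2)−G(6): -4≡22 → W
R(17)−F(5): 12 → M

QZCXPMQAPWM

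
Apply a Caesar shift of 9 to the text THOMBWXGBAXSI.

T(19): 19+9=28≡2 → C
H(7): 7+9=16 → Q
O(14): 14+9=23 → X
M(12): 12+9=21 → V
B(1): 1+9=10 → K
W(22): 22+9=31≡5 → F
X(23): 23+9=32≡6 → G
G(6): 6+9=15 → P
B(1): 1+9=10 → K
A(0): 0+9=9 → J
X(23): 23+9=32≡6 → G
S(18): 18+9=27≡1 → B
I(8): 8+9=17 → R

CQXVKFGPKJGBR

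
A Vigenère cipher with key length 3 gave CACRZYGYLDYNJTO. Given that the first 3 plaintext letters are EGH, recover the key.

Subtract each crib letter from the matching ciphertext letter (mod 26):
C(2)−E(4)=-2≡24 → Y
A(0)−G(6)=-6≡20 → U
C(2)−H(7)=-5≡21 → V

YUV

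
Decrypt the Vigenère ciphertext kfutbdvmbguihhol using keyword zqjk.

lpljcnmccqlyirfb

Repeat the key across the ciphertext: zqjkzqjkzqjkzqjk
k(10)−z(25): -15≡11 → l
f(5)−q(16): -11≡15 → p
u(20)−j(9): 11 → l
t(19)−k(10): 9 → j
b(1)−z(25): -24≡2 → c
d(3)−q(16): -13≡13 → n
v(21)−j(9): 12 → m
m(12)−k(10): 2 → c
b(1)−z(25): -24≡2 → c
g(6)−q(16): -10≡16 → q
u(20)−j(9): 11 → l
i(8)−k(10): -2≡24 → y
h(7)−z(25): -18≡8 → i
h(7)−q(16): -9≡17 → r
o(14)−j(9): 5 → f
l(11)−k(10): 1 → b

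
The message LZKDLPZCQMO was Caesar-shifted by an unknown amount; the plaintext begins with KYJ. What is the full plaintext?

KYJCKOYBPLN

From the crib: L(11)−K(10)=1, so the shift is 1.
Subtract 1 from each ciphertext letter:
L(11): 11−1=10 → K
Z(25): 25−1=24 → Y
K(10): 10−1=9 → J
D(3): 3−1=2 → C
L(11): 11−1=10 → K
P(15): 15−1=14 → O
Z(25): 25−1=24 → Y
C(2): 2−1=1 → B
Q(16): 16−1=15 → P
M(12): 12−1=11 → L
O(14): 14−1=13 → N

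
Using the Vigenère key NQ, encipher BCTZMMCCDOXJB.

Repeat the key across the message: NQNQNQNQNQNQN
B(1)+N(13): 14 → O
C(2)+Q(16): 18 → S
T(19)+N(13): 32≡6 → G
Z(25)+Q(16): 41≡15 → P
M(12)+N(13): 25 → Z
M(12)+Q(16): 28≡2 → C
C(2)+N(13): 15 → P
C(2)+Q(16): 18 → S
D(3)+N(13): 16 → Q
O(14)+Q(16): 30≡4 → E
X(23)+N(13): 36≡10 → K
J(9)+Q(16): 25 → Z
B(1)+N(13): 14 → O

OSGPZCPSQEKZO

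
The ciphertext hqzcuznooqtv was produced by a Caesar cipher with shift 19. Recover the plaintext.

oxgjbguvvxac

h(7): 7−19=-12≡14 → o
q(16): 16−19=-3≡23 → x
z(25): 25−19=6 → g
c(2): 2−19=-17≡9 → j
u(20): 20−19=1 → b
z(25): 25−19=6 → g
n(13): 13−19=-6≡20 → u
o(14): 14−19=-5≡21 → v
o(14): 14−19=-5≡21 → v
q(16): 16−19=-3≡23 → x
t(19): 19−19=0 → a
v(21): 21−19=2 → c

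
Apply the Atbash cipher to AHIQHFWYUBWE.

ZSRJSUDBFYDV

A(0) → Z(25)
H(7) → S(18)
I(8) → R(17)
Q(16) → J(9)
H(7) → S(18)
F(5) → U(20)
W(22) → D(3)
Y(24) → B(1)
U(20) → F(5)
B(1) → Y(24)
W(22) → D(3)
E(4) → V(21)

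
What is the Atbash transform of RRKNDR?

IIPMWI

R(17) → I(8)
R(17) → I(8)
K(10) → P(15)
N(13) → M(12)
D(3) → W(22)
R(17) → I(8)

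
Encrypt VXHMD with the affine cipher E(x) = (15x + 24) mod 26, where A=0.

BFZWR

V(21): 15·21+24=339≡1 → B
X(23): 15·23+24=369≡5 → F
H(7): 15·7+24=129≡25 → Z
M(12): 15·12+24=204≡22 → W
D(3): 15·3+24=69≡17 → R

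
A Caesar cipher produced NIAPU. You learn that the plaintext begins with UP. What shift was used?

From the crib: N(13)−U(20)=-7≡19, so the shift is 19.

19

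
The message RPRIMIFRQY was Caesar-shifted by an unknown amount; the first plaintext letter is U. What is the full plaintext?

USULPLIUTB

From the crib: R(17)−U(20)=-3≡23, so the shift is 23.
Subtract 23 from each ciphertext letter:
R(17): 17−23=-6≡20 → U
P(15): 15−23=-8≡18 → S
R(17): 17−23=-6≡20 → U
I(8): 8−23=-15≡11 → L
M(12): 12−23=-11≡15 → P
I(8): 8−23=-15≡11 → L
F(5): 5−23=-18≡8 → I
R(17): 17−23=-6≡20 → U
Q(16): 16−23=-7≡19 → T
Y(24): 24−23=1 → B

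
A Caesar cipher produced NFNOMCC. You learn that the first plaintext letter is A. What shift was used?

From the crib: N(13)−A(0)=13, so the shift is 13.

13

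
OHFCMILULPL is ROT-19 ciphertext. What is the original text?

O(14): 14−19=-5≡21 → V
H(7): 7−19=-12≡14 → O
F(5): 5−19=-14≡12 → M
C(2): 2−19=-17≡9 → J
M(12): 12−19=-7≡19 → T
I(8): 8−19=-11≡15 → P
L(11): 11−19=-8≡18 → S
U(20): 20−19=1 → B
L(11): 11−19=-8≡18 → S
P(15): 15−19=-4≡22 → W
L(11): 11−19=-8≡18 → S

VOMJTPSBSWS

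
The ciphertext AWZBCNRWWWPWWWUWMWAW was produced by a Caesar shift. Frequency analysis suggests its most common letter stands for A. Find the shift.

22

The most frequent ciphertext letter is W (appears 10 times).
W is position 22; A is position 0.
Shift = 22.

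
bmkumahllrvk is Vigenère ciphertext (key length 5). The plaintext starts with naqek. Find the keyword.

Subtract each crib letter from the matching ciphertext letter (mod 26):
b(1)−n(13)=-12≡14 → o
m(12)−a(0)=12 → m
k(10)−q(16)=-6≡20 → u
u(20)−e(4)=16 → q
m(12)−k(10)=2 → c

omuqc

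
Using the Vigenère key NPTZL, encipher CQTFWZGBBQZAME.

Repeat the key across the message: NPTZLNPTZLNPTZ
C(2)+N(13): 15 → P
Q(16)+P(15): 31≡5 → F
T(19)+T(19): 38≡12 → M
F(5)+Z(25): 30≡4 → E
W(22)+L(11): 33≡7 → H
Z(25)+N(13): 38≡12 → M
G(6)+P(15): 21 → V
B(1)+T(19): 20 → U
B(1)+Z(25): 26≡0 → A
Q(16)+L(11): 27≡1 → B
Z(25)+N(13): 38≡12 → M
A(0)+P(15): 15 → P
M(12)+T(19): 31≡5 → F
E(4)+Z(25): 29≡3 → D

PFMEHMVUABMPFD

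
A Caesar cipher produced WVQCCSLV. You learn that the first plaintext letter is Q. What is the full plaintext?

QPKWWMFP

From the crib: W(22)−Q(16)=6, so the shift is 6.
Subtract 6 from each ciphertext letter:
W(22): 22−6=16 → Q
V(21): 21−6=15 → P
Q(16): 16−6=10 → K
C(2): 2−6=-4≡22 → W
C(2): 2−6=-4≡22 → W
S(18): 18−6=12 → M
L(11): 11−6=5 → F
V(21): 21−6=15 → P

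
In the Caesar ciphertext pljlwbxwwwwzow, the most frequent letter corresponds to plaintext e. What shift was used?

18

The most frequent ciphertext letter is w (appears 6 times).
w is position 22; e is position 4.
Shift = 18.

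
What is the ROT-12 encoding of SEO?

EQA

S(18): 18+12=30≡4 → E
E(4): 4+12=16 → Q
O(14): 14+12=26≡0 → A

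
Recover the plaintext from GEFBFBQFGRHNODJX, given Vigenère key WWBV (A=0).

Repeat the key across the ciphertext: WWBVWWBVWWBVWWBV
G(6)−W(22): -16≡10 → K
E(4)−W(22): -18≡8 → I
F(5)−B(1): 4 → E
B(1)−V(21): -20≡6 → G
F(5)−W(22): -17≡9 → J
B(1)−W(22): -21≡5 → F
Q(16)−B(1): 15 → P
F(5)−V(21): -16≡10 → K
G(6)−W(22): -16≡10 → K
R(17)−W(22): -5≡21 → V
H(7)−B(1): 6 → G
N(13)−V(21): -8≡18 → S
O(14)−W(22): -8≡18 → S
D(3)−W(22): -19≡7 → H
J(9)−B(1): 8 → I
X(23)−V(21): 2 → C

KIEGJFPKKVGSSHIC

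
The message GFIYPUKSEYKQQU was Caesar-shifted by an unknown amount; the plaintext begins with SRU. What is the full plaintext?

SRUKBGWEQKWCCG

From the crib: G(6)−S(18)=-12≡14, so the shift is 14.
Subtract 14 from each ciphertext letter:
G(6): 6−14=-8≡18 → S
F(5): 5−14=-9≡17 → R
I(8): 8−14=-6≡20 → U
Y(24): 24−14=10 → K
P(15): 15−14=1 → B
U(20): 20−14=6 → G
K(10): 10−14=-4≡22 → W
S(18): 18−14=4 → E
E(4): 4−14=-10≡16 → Q
Y(24): 24−14=10 → K
K(10): 10−14=-4≡22 → W
Q(16): 16−14=2 → C
Q(16): 16−14=2 → C
U(20): 20−14=6 → G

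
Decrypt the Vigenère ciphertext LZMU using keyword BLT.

KOTT

Repeat the key across the ciphertext: BLTB
L(11)−B(1): 10 → K
Z(25)−L(11): 14 → O
M(12)−T(19): -7≡19 → T
U(20)−B(1): 19 → T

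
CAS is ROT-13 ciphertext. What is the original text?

PNF

C(2): 2−13=-11≡15 → P
A(0): 0−13=-13≡13 → N
S(18): 18−13=5 → F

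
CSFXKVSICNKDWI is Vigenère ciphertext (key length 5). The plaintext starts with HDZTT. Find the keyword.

VPGER

Subtract each crib letter from the matching ciphertext letter (mod 26):
C(2)−H(7)=-5≡21 → V
S(18)−D(3)=15 → P
F(5)−Z(25)=-20≡6 → G
X(23)−T(19)=4 → E
K(10)−T(19)=-9≡17 → R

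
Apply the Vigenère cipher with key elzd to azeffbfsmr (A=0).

Repeat the key across the message: elzdelzdel
a(0)+e(4): 4 → e
z(25)+l(11): 36≡10 → k
e(4)+z(25): 29≡3 → d
f(5)+d(3): 8 → i
f(5)+e(4): 9 → j
b(1)+l(11): 12 → m
f(5)+z(25): 30≡4 → e
s(18)+d(3): 21 → v
m(12)+e(4): 16 → q
r(17)+l(11): 28≡2 → c

ekdijmevqc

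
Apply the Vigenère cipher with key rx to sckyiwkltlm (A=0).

jzbvztbikid

Repeat the key across the message: rxrxrxrxrxr
s(18)+r(17): 35≡9 → j
c(2)+x(23): 25 → z
k(10)+r(17): 27≡1 → b
y(24)+x(23): 47≡21 → v
i(8)+r(17): 25 → z
w(22)+x(23): 45≡19 → t
k(10)+r(17): 27≡1 → b
l(11)+x(23): 34≡8 → i
t(19)+r(17): 36≡10 → k
l(11)+x(23): 34≡8 → i
m(12)+r(17): 29≡3 → d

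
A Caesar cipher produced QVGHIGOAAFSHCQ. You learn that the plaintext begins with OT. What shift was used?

2

From the crib: Q(16)−O(14)=2, so the shift is 2.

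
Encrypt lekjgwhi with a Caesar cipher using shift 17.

cvbaxnyz

l(11): 11+17=28≡2 → c
e(4): 4+17=21 → v
k(10): 10+17=27≡1 → b
j(9): 9+17=26≡0 → a
g(6): 6+17=23 → x
w(22): 22+17=39≡13 → n
h(7): 7+17=24 → y
i(8): 8+17=25 → z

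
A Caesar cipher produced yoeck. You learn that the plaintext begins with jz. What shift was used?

15

From the crib: y(24)−j(9)=15, so the shift is 15.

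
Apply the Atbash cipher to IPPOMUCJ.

RKKLNFXQ

I(8) → R(17)
P(15) → K(10)
P(15) → K(10)
O(14) → L(11)
M(12) → N(13)
U(20) → F(5)
C(2) → X(23)
J(9) → Q(16)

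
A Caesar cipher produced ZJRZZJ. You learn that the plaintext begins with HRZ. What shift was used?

From the crib: Z(25)−H(7)=18, so the shift is 18.

18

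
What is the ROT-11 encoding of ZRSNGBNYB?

KCDYRMYJM

Z(25): 25+11=36≡10 → K
R(17): 17+11=28≡2 → C
S(18): 18+11=29≡3 → D
N(13): 13+11=24 → Y
G(6): 6+11=17 → R
B(1): 1+11=12 → M
N(13): 13+11=24 → Y
Y(24): 24+11=35≡9 → J
B(1): 1+11=12 → M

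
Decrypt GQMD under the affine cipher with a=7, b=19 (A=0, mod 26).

NHZU

The inverse of 7 mod 26 is 15, since 7·15=105≡1. Apply D(y)=15·(y−19) mod 26:
G(6): 15·(6−19)=-195≡13 → N
Q(16): 15·(16−19)=-45≡7 → H
M(12): 15·(12−19)=-105≡25 → Z
D(3): 15·(3−19)=-240≡20 → U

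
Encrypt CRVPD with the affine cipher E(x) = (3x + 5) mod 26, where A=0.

C(2): 3·2+5=11 → L
R(17): 3·17+5=56≡4 → E
V(21): 3·21+5=68≡16 → Q
P(15): 3·15+5=50≡24 → Y
D(3): 3·3+5=14 → O

LEQYO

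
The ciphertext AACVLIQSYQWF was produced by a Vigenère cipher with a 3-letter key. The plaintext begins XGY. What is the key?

Subtract each crib letter from the matching ciphertext letter (mod 26):
A(0)−X(23)=-23≡3 → D
A(0)−G(6)=-6≡20 → U
C(2)−Y(24)=-22≡4 → E

DUE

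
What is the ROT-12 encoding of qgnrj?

q(16): 16+12=28≡2 → c
g(6): 6+12=18 → s
n(13): 13+12=25 → z
r(17): 17+12=29≡3 → d
j(9): 9+12=21 → v

cszdv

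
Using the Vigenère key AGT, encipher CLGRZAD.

Repeat the key across the message: AGTAGTA
C(2)+A(0): 2 → C
L(11)+G(6): 17 → R
G(6)+T(19): 25 → Z
R(17)+A(0): 17 → R
Z(25)+G(6): 31≡5 → F
A(0)+T(19): 19 → T
D(3)+A(0): 3 → D

CRZRFTD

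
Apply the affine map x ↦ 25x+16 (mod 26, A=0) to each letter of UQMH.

WAEJ

U(20): 25·20+16=516≡22 → W
Q(16): 25·16+16=416≡0 → A
M(12): 25·12+16=316≡4 → E
H(7): 25·7+16=191≡9 → J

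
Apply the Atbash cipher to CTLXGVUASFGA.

C(2) → X(23)
T(19) → G(6)
L(11) → O(14)
X(23) → C(2)
G(6) → T(19)
V(21) → E(4)
U(20) → F(5)
A(0) → Z(25)
S(18) → H(7)
F(5) → U(20)
G(6) → T(19)
A(0) → Z(25)

XGOCTEFZHUTZ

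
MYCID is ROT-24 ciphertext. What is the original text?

M(12): 12−24=-12≡14 → O
Y(24): 24−24=0 → A
C(2): 2−24=-22≡4 → E
I(8): 8−24=-16≡10 → K
D(3): 3−24=-21≡5 → F

OAEKF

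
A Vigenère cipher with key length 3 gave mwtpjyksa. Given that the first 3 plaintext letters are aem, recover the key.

Subtract each crib letter from the matching ciphertext letter (mod 26):
m(12)−a(0)=12 → m
w(22)−e(4)=18 → s
t(19)−m(12)=7 → h

msh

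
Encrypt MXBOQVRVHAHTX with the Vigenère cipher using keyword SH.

EETVICJCZHZAP

Repeat the key across the message: SHSHSHSHSHSHS
M(12)+S(18): 30≡4 → E
X(23)+H(7): 30≡4 → E
B(1)+S(18): 19 → T
O(14)+H(7): 21 → V
Q(16)+S(18): 34≡8 → I
V(21)+H(7): 28≡2 → C
R(17)+S(18): 35≡9 → J
V(21)+H(7): 28≡2 → C
H(7)+S(18): 25 → Z
A(0)+H(7): 7 → H
H(7)+S(18): 25 → Z
T(19)+H(7): 26≡0 → A
X(23)+S(18): 41≡15 → P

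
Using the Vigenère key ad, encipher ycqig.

yfqlg

Repeat the key across the message: adada
y(24)+a(0): 24 → y
c(2)+d(3): 5 → f
q(16)+a(0): 16 → q
i(8)+d(3): 11 → l
g(6)+a(0): 6 → g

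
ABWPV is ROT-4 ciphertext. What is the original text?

A(0): 0−4=-4≡22 → W
B(1): 1−4=-3≡23 → X
W(22): 22−4=18 → S
P(15): 15−4=11 → L
V(21): 21−4=17 → R

WXSLR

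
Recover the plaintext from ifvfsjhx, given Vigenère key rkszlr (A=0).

rvdghsqn

Repeat the key across the ciphertext: rkszlrrk
i(8)−r(17): -9≡17 → r
f(5)−k(10): -5≡21 → v
v(21)−s(18): 3 → d
f(5)−z(25): -20≡6 → g
s(18)−l(11): 7 → h
j(9)−r(17): -8≡18 → s
h(7)−r(17): -10≡16 → q
x(23)−k(10): 13 → n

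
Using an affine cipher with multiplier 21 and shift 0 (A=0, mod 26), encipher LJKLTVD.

XHCXJZL

L(11): 21·11+0=231≡23 → X
J(9): 21·9+0=189≡7 → H
K(10): 21·10+0=210≡2 → C
L(11): 21·11+0=231≡23 → X
T(19): 21·19+0=399≡9 → J
V(21): 21·21+0=441≡25 → Z
D(3): 21·3+0=63≡11 → L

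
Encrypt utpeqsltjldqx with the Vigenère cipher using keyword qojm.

Repeat the key across the message: qojmqojmqojmq
u(20)+q(16): 36≡10 → k
t(19)+o(14): 33≡7 → h
p(15)+j(9): 24 → y
e(4)+m(12): 16 → q
q(16)+q(16): 32≡6 → g
s(18)+o(14): 32≡6 → g
l(11)+j(9): 20 → u
t(19)+m(12): 31≡5 → f
j(9)+q(16): 25 → z
l(11)+o(14): 25 → z
d(3)+j(9): 12 → m
q(16)+m(12): 28≡2 → c
x(23)+q(16): 39≡13 → n

khyqggufzzmcn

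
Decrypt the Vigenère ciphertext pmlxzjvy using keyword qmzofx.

zamjumfm

Repeat the key across the ciphertext: qmzofxqm
p(15)−q(16): -1≡25 → z
m(12)−m(12): 0 → a
l(11)−z(25): -14≡12 → m
x(23)−o(14): 9 → j
z(25)−f(5): 20 → u
j(9)−x(23): -14≡12 → m
v(21)−q(16): 5 → f
y(24)−m(12): 12 → m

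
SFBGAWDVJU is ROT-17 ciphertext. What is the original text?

S(18): 18−17=1 → B
F(5): 5−17=-12≡14 → O
B(1): 1−17=-16≡10 → K
G(6): 6−17=-11≡15 → P
A(0): 0−17=-17≡9 → J
W(22): 22−17=5 → F
D(3): 3−17=-14≡12 → M
V(21): 21−17=4 → E
J(9): 9−17=-8≡18 → S
U(20): 20−17=3 → D

BOKPJFMESD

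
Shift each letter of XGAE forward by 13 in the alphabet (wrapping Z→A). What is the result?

KTNR

X(23): 23+13=36≡10 → K
G(6): 6+13=19 → T
A(0): 0+13=13 → N
E(4): 4+13=17 → R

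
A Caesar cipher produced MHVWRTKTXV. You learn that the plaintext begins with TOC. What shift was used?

19

From the crib: M(12)−T(19)=-7≡19, so the shift is 19.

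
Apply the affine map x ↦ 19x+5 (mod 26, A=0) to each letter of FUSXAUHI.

F(5): 19·5+5=100≡22 → W
U(20): 19·20+5=385≡21 → V
S(18): 19·18+5=347≡9 → J
X(23): 19·23+5=442≡0 → A
A(0): 19·0+5=5 → F
U(20): 19·20+5=385≡21 → V
H(7): 19·7+5=138≡8 → I
I(8): 19·8+5=157≡1 → B

WVJAFVIB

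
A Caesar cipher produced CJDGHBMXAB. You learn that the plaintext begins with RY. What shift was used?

11

From the crib: C(2)−R(17)=-15≡11, so the shift is 11.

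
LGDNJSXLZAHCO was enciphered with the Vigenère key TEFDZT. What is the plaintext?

Repeat the key across the ciphertext: TEFDZTTEFDZTT
L(11)−T(19): -8≡18 → S
G(6)−E(4): 2 → C
D(3)−F(5): -2≡24 → Y
N(13)−D(3): 10 → K
J(9)−Z(25): -16≡10 → K
S(18)−T(19): -1≡25 → Z
X(23)−T(19): 4 → E
L(11)−E(4): 7 → H
Z(25)−F(5): 20 → U
A(0)−D(3): -3≡23 → X
H(7)−Z(25): -18≡8 → I
C(2)−T(19): -17≡9 → J
O(14)−T(19): -5≡21 → V

SCYKKZEHUXIJV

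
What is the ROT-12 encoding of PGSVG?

P(15): 15+12=27≡1 → B
G(6): 6+12=18 → S
S(18): 18+12=30≡4 → E
V(21): 21+12=33≡7 → H
G(6): 6+12=18 → S

BSEHS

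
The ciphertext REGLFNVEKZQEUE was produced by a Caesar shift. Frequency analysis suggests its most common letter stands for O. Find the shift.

The most frequent ciphertext letter is E (appears 4 times).
E is position 4; O is position 14.
Shift = -10≡16.

16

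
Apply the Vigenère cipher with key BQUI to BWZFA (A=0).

CMTNB

Repeat the key across the message: BQUIB
B(1)+B(1): 2 → C
W(22)+Q(16): 38≡12 → M
Z(25)+U(20): 45≡19 → T
F(5)+I(8): 13 → N
A(0)+B(1): 1 → B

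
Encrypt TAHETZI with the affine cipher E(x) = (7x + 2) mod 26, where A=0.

T(19): 7·19+2=135≡5 → F
A(0): 7·0+2=2 → C
H(7): 7·7+2=51≡25 → Z
E(4): 7·4+2=30≡4 → E
T(19): 7·19+2=135≡5 → F
Z(25): 7·25+2=177≡21 → V
I(8): 7·8+2=58≡6 → G

FCZEFVG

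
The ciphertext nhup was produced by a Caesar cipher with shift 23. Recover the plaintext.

qkxs

n(13): 13−23=-10≡16 → q
h(7): 7−23=-16≡10 → k
u(20): 20−23=-3≡23 → x
p(15): 15−23=-8≡18 → s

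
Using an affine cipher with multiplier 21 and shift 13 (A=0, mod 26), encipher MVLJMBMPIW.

M(12): 21·12+13=265≡5 → F
V(21): 21·21+13=454≡12 → M
L(11): 21·11+13=244≡10 → K
J(9): 21·9+13=202≡20 → U
M(12): 21·12+13=265≡5 → F
B(1): 21·1+13=34≡8 → I
M(12): 21·12+13=265≡5 → F
P(15): 21·15+13=328≡16 → Q
I(8): 21·8+13=181≡25 → Z
W(22): 21·22+13=475≡7 → H

FMKUFIFQZH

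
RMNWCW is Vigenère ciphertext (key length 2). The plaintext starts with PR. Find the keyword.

Subtract each crib letter from the matching ciphertext letter (mod 26):
R(17)−P(15)=2 → C
M(12)−R(17)=-5≡21 → V

CV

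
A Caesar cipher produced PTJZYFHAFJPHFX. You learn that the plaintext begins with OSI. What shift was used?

From the crib: P(15)−O(14)=1, so the shift is 1.

1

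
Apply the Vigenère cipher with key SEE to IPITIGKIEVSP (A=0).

Repeat the key across the message: SEESEESEESEE
I(8)+S(18): 26≡0 → A
P(15)+E(4): 19 → T
I(8)+E(4): 12 → M
T(19)+S(18): 37≡11 → L
I(8)+E(4): 12 → M
G(6)+E(4): 10 → K
K(10)+S(18): 28≡2 → C
I(8)+E(4): 12 → M
E(4)+E(4): 8 → I
V(21)+S(18): 39≡13 → N
S(18)+E(4): 22 → W
P(15)+E(4): 19 → T

ATMLMKCMINWT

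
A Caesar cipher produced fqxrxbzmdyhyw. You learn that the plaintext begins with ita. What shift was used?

23

From the crib: f(5)−i(8)=-3≡23, so the shift is 23.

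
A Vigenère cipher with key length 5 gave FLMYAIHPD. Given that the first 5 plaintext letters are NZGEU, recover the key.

SMGUG

Subtract each crib letter from the matching ciphertext letter (mod 26):
F(5)−N(13)=-8≡18 → S
L(11)−Z(25)=-14≡12 → M
M(12)−G(6)=6 → G
Y(24)−E(4)=20 → U
A(0)−U(20)=-20≡6 → G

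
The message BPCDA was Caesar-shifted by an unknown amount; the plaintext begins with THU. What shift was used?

8

From the crib: B(1)−T(19)=-18≡8, so the shift is 8.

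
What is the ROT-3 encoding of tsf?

t(19): 19+3=22 → w
s(18): 18+3=21 → v
f(5): 5+3=8 → i

wvi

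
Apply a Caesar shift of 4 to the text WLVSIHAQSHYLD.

APZWMLEUWLCPH

W(22): 22+4=26≡0 → A
L(11): 11+4=15 → P
V(21): 21+4=25 → Z
S(18): 18+4=22 → W
I(8): 8+4=12 → M
H(7): 7+4=11 → L
A(0): 0+4=4 → E
Q(16): 16+4=20 → U
S(18): 18+4=22 → W
H(7): 7+4=11 → L
Y(24): 24+4=28≡2 → C
L(11): 11+4=15 → P
D(3): 3+4=7 → H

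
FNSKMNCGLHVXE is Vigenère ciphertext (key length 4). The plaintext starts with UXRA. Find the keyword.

Subtract each crib letter from the matching ciphertext letter (mod 26):
F(5)−U(20)=-15≡11 → L
N(13)−X(23)=-10≡16 → Q
S(18)−R(17)=1 → B
K(10)−A(0)=10 → K

LQBK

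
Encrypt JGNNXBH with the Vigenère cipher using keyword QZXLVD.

Repeat the key across the message: QZXLVDQ
J(9)+Q(16): 25 → Z
G(6)+Z(25): 31≡5 → F
N(13)+X(23): 36≡10 → K
N(13)+L(11): 24 → Y
X(23)+V(21): 44≡18 → S
B(1)+D(3): 4 → E
H(7)+Q(16): 23 → X

ZFKYSEX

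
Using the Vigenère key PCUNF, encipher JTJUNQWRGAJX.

Repeat the key across the message: PCUNFPCUNFPC
J(9)+P(15): 24 → Y
T(19)+C(2): 21 → V
J(9)+U(20): 29≡3 → D
U(20)+N(13): 33≡7 → H
N(13)+F(5): 18 → S
Q(16)+P(15): 31≡5 → F
W(22)+C(2): 24 → Y
R(17)+U(20): 37≡11 → L
G(6)+N(13): 19 → T
A(0)+F(5): 5 → F
J(9)+P(15): 24 → Y
X(23)+C(2): 25 → Z

YVDHSFYLTFYZ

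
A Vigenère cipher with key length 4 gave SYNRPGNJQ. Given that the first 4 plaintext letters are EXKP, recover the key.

Subtract each crib letter from the matching ciphertext letter (mod 26):
S(18)−E(4)=14 → O
Y(24)−X(23)=1 → B
N(13)−K(10)=3 → D
R(17)−P(15)=2 → C

OBDC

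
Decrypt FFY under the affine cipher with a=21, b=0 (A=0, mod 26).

ZZQ

The inverse of 21 mod 26 is 5, since 21·5=105≡1. Apply D(y)=5·(y−0) mod 26:
F(5): 5·(5−0)=25 → Z
F(5): 5·(5−0)=25 → Z
Y(24): 5·(24−0)=120≡16 → Q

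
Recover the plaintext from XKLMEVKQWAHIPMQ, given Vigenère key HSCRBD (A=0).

QSJVDSDYUJGFIUO

Repeat the key across the ciphertext: HSCRBDHSCRBDHSC
X(23)−H(7): 16 → Q
K(10)−S(18): -8≡18 → S
L(11)−C(2): 9 → J
M(12)−R(17): -5≡21 → V
E(4)−B(1): 3 → D
V(21)−D(3): 18 → S
K(10)−H(7): 3 → D
Q(16)−S(18): -2≡24 → Y
W(22)−C(2): 20 → U
A(0)−R(17): -17≡9 → J
H(7)−B(1): 6 → G
I(8)−D(3): 5 → F
P(15)−H(7): 8 → I
M(12)−S(18): -6≡20 → U
Q(16)−C(2): 14 → O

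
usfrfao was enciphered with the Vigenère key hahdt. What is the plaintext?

nsyomto

Repeat the key across the ciphertext: hahdtha
u(20)−h(7): 13 → n
s(18)−a(0): 18 → s
f(5)−h(7): -2≡24 → y
r(17)−d(3): 14 → o
f(5)−t(19): -14≡12 → m
a(0)−h(7): -7≡19 → t
o(14)−a(0): 14 → o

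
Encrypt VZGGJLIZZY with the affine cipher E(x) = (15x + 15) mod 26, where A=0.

SABBUYFAAL

V(21): 15·21+15=330≡18 → S
Z(25): 15·25+15=390≡0 → A
G(6): 15·6+15=105≡1 → B
G(6): 15·6+15=105≡1 → B
J(9): 15·9+15=150≡20 → U
L(11): 15·11+15=180≡24 → Y
I(8): 15·8+15=135≡5 → F
Z(25): 15·25+15=390≡0 → A
Z(25): 15·25+15=390≡0 → A
Y(24): 15·24+15=375≡11 → L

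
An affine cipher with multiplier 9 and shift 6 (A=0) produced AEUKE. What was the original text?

IUQMU

The inverse of 9 mod 26 is 3, since 9·3=27≡1. Apply D(y)=3·(y−6) mod 26:
A(0): 3·(0−6)=-18≡8 → I
E(4): 3·(4−6)=-6≡20 → U
U(20): 3·(20−6)=42≡16 → Q
K(10): 3·(10−6)=12 → M
E(4): 3·(4−6)=-6≡20 → U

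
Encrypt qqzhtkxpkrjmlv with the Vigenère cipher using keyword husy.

Repeat the key across the message: husyhusyhusyhu
q(16)+h(7): 23 → x
q(16)+u(20): 36≡10 → k
z(25)+s(18): 43≡17 → r
h(7)+y(24): 31≡5 → f
t(19)+h(7): 26≡0 → a
k(10)+u(20): 30≡4 → e
x(23)+s(18): 41≡15 → p
p(15)+y(24): 39≡13 → n
k(10)+h(7): 17 → r
r(17)+u(20): 37≡11 → l
j(9)+s(18): 27≡1 → b
m(12)+y(24): 36≡10 → k
l(11)+h(7): 18 → s
v(21)+u(20): 41≡15 → p

xkrfaepnrlbksp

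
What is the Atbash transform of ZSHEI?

Z(25) → A(0)
S(18) → H(7)
H(7) → S(18)
E(4) → V(21)
I(8) → R(17)

AHSVR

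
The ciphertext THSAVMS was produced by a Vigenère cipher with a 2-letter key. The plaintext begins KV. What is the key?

Subtract each crib letter from the matching ciphertext letter (mod 26):
T(19)−K(10)=9 → J
H(7)−V(21)=-14≡12 → M

JM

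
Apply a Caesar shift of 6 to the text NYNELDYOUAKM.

N(13): 13+6=19 → T
Y(24): 24+6=30≡4 → E
N(13): 13+6=19 → T
E(4): 4+6=10 → K
L(11): 11+6=17 → R
D(3): 3+6=9 → J
Y(24): 24+6=30≡4 → E
O(14): 14+6=20 → U
U(20): 20+6=26≡0 → A
A(0): 0+6=6 → G
K(10): 10+6=16 → Q
M(12): 12+6=18 → S

TETKRJEUAGQS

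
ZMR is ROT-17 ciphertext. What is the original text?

IVA

Z(25): 25−17=8 → I
M(12): 12−17=-5≡21 → V
R(17): 17−17=0 → A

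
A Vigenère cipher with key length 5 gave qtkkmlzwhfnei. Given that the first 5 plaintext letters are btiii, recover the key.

pacce

Subtract each crib letter from the matching ciphertext letter (mod 26):
q(16)−b(1)=15 → p
t(19)−t(19)=0 → a
k(10)−i(8)=2 → c
k(10)−i(8)=2 → c
m(12)−i(8)=4 → e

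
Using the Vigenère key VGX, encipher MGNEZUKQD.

Repeat the key across the message: VGXVGXVGX
M(12)+V(21): 33≡7 → H
G(6)+G(6): 12 → M
N(13)+X(23): 36≡10 → K
E(4)+V(21): 25 → Z
Z(25)+G(6): 31≡5 → F
U(20)+X(23): 43≡17 → R
K(10)+V(21): 31≡5 → F
Q(16)+G(6): 22 → W
D(3)+X(23): 26≡0 → A

HMKZFRFWA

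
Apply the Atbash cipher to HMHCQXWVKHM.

H(7) → S(18)
M(12) → N(13)
H(7) → S(18)
C(2) → X(23)
Q(16) → J(9)
X(23) → C(2)
W(22) → D(3)
V(21) → E(4)
K(10) → P(15)
H(7) → S(18)
M(12) → N(13)

SNSXJCDEPSN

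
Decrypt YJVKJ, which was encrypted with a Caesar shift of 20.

EPBQP

Y(24): 24−20=4 → E
J(9): 9−20=-11≡15 → P
V(21): 21−20=1 → B
K(10): 10−20=-10≡16 → Q
J(9): 9−20=-11≡15 → P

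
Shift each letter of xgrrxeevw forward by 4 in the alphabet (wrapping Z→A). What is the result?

x(23): 23+4=27≡1 → b
g(6): 6+4=10 → k
r(17): 17+4=21 → v
r(17): 17+4=21 → v
x(23): 23+4=27≡1 → b
e(4): 4+4=8 → i
e(4): 4+4=8 → i
v(21): 21+4=25 → z
w(22): 22+4=26≡0 → a

bkvvbiiza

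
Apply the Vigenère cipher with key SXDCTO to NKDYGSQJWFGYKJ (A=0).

FHGAZGIGZHZMCG

Repeat the key across the message: SXDCTOSXDCTOSX
N(13)+S(18): 31≡5 → F
K(10)+X(23): 33≡7 → H
D(3)+D(3): 6 → G
Y(24)+C(2): 26≡0 → A
G(6)+T(19): 25 → Z
S(18)+O(14): 32≡6 → G
Q(16)+S(18): 34≡8 → I
J(9)+X(23): 32≡6 → G
W(22)+D(3): 25 → Z
F(5)+C(2): 7 → H
G(6)+T(19): 25 → Z
Y(24)+O(14): 38≡12 → M
K(10)+S(18): 28≡2 → C
J(9)+X(23): 32≡6 → G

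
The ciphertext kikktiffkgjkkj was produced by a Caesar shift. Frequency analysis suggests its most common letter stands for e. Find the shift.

6

The most frequent ciphertext letter is k (appears 6 times).
k is position 10; e is position 4.
Shift = 6.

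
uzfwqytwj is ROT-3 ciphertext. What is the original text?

u(20): 20−3=17 → r
z(25): 25−3=22 → w
f(5): 5−3=2 → c
w(22): 22−3=19 → t
q(16): 16−3=13 → n
y(24): 24−3=21 → v
t(19): 19−3=16 → q
w(22): 22−3=19 → t
j(9): 9−3=6 → g

rwctnvqtg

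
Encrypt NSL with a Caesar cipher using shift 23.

KPI

N(13): 13+23=36≡10 → K
S(18): 18+23=41≡15 → P
L(11): 11+23=34≡8 → I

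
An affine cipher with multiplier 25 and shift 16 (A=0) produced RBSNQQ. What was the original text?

ZPYDAA

The inverse of 25 mod 26 is 25, since 25·25=625≡1. Apply D(y)=25·(y−16) mod 26:
R(17): 25·(17−16)=25 → Z
B(1): 25·(1−16)=-375≡15 → P
S(18): 25·(18−16)=50≡24 → Y
N(13): 25·(13−16)=-75≡3 → D
Q(16): 25·(16−16)=0 → A
Q(16): 25·(16−16)=0 → A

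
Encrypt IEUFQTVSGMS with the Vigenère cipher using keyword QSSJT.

YWMOJJNKPFI

Repeat the key across the message: QSSJTQSSJTQ
I(8)+Q(16): 24 → Y
E(4)+S(18): 22 → W
U(20)+S(18): 38≡12 → M
F(5)+J(9): 14 → O
Q(16)+T(19): 35≡9 → J
T(19)+Q(16): 35≡9 → J
V(21)+S(18): 39≡13 → N
S(18)+S(18): 36≡10 → K
G(6)+J(9): 15 → P
M(12)+T(19): 31≡5 → F
S(18)+Q(16): 34≡8 → I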